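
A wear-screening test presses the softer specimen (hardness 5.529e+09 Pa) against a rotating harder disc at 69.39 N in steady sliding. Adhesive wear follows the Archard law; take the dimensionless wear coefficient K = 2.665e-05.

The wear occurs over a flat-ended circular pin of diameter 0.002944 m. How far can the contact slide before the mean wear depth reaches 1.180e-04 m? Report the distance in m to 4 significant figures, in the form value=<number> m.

The computation maintains exact precision — the intermediates are shown rounded; one last rounding: four significant figures.
Contact area A = π·d²/4 = π·(0.002944 m)²/4 = 6.807e-06 m².
As SI base values: W = 69.39 N, H = 5.529e+09 Pa, K = 2.665e-05.
Wearable volume V_lim = h_lim·A = 1.180e-04 · 6.807e-06 = 8.032e-10 m³.
Sliding life L = V_lim·H/(K·W) = 8.032e-10 · 5.529e+09 / (2.665e-05 · 69.39) = 2402 m.

value=2402 m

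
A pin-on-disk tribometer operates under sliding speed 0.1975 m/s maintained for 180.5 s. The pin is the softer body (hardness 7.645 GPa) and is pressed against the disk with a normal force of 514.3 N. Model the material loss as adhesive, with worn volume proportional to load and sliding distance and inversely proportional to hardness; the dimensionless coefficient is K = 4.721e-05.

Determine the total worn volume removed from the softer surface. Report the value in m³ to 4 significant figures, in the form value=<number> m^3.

value=1.132e-10 m^3

Intermediates are printed rounded, and the algebra keeps exact precision — one final rounding to 4 significant digits.
Distance covered L = v·t = 0.1975 m/s × 180.5 s = 35.65 m.
Hardness H = 7.645 GPa = 7.645e+09 Pa.
Collected in SI base units: W = 514.3 N, H = 7.645e+09 Pa, K = 4.721e-05.
Wear volume V = K·W·L/H = 4.721e-05 · 514.3 · 35.65 / 7.645e+09 = 1.132e-10 m³.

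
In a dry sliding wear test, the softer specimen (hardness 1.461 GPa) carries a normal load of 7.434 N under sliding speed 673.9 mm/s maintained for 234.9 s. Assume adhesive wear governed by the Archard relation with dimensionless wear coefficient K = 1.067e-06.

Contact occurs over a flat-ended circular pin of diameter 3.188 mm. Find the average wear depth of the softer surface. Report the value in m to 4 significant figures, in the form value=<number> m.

Shown intermediates are rounded, and all working math keeps exact precision, and a single final rounding to 4 significant figures.
Convert: Sliding speed v = 673.9 mm/s = 0.6739 m/s. Total distance L = v·t = 0.6739 m/s × 234.9 s = 158.3 m.
Convert: Hardness H = 1.461 GPa = 1.461e+09 Pa.
Convert: Pin diameter d = 3.188 mm = 0.003188 m. Contact area A = π·d²/4 = π·(0.003188 m)²/4 = 7.982e-06 m².
Collected in SI base units: W = 7.434 N, H = 1.461e+09 Pa, K = 1.067e-06.
Apply Archard: V = K·W·L/H = 1.067e-06 · 7.434 · 158.3 / 1.461e+09 = 8.594e-13 m³.
Mean depth h = V/A = 8.594e-13 / 7.982e-06 = 1.077e-07 m.

value=1.077e-07 m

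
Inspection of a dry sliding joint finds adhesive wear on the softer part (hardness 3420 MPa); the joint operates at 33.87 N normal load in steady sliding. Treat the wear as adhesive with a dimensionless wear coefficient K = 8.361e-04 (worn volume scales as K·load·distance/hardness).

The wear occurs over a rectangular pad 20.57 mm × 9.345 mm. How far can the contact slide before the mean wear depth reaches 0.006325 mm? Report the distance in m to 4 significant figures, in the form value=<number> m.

value=146.8 m

Every step carries exact precision; the intermediates are shown rounded — one last rounding: four significant digits.
Hardness H = 3420 MPa = 3.420e+09 Pa.
Pad sides 20.57 mm × 9.345 mm = 0.02057 m × 0.009345 m. Contact area A = 0.02057 m × 0.009345 m = 1.922e-04 m².
Depth limit h_lim = 0.006325 mm = 6.325e-06 m.
Restated in SI base units: W = 33.87 N, H = 3.420e+09 Pa, K = 8.361e-04.
At the depth limit, V_lim = h_lim·A = 6.325e-06 · 1.922e-04 = 1.216e-09 m³.
Thus life L = V_lim·H/(K·W) = 1.216e-09 · 3.420e+09 / (8.361e-04 · 33.87) = 146.8 m.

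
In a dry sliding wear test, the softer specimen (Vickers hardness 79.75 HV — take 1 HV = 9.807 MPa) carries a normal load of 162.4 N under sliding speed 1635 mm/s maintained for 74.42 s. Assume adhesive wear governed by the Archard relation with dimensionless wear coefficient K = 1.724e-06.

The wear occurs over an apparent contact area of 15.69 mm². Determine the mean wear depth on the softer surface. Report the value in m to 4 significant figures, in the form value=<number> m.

value=2.776e-06 m

Each operation runs at full precision, and intermediate values are shown rounded; one final rounding: 4 significant figures.
Convert: Sliding speed v = 1635 mm/s = 1.635 m/s. Path length L = v·t = 1.635 m/s × 74.42 s = 121.7 m.
Convert: Hardness H = 79.75 HV × 9.807 MPa/HV = 782.1 MPa = 7.821e+08 Pa.
Convert: Contact area A = 15.69 mm² = 1.569e-05 m².
In SI base units: W = 162.4 N, H = 7.821e+08 Pa, K = 1.724e-06.
Worn volume V = K·W·L/H = 1.724e-06 · 162.4 · 121.7 / 7.821e+08 = 4.356e-11 m³.
Depth of wear h = V/A = 4.356e-11 / 1.569e-05 = 2.776e-06 m.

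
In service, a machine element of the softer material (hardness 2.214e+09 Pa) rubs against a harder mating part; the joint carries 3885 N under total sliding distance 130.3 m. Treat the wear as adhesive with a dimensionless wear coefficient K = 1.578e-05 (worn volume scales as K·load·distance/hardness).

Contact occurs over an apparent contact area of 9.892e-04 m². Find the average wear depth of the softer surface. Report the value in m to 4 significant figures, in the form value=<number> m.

value=3.647e-06 m

All arithmetic runs at full float precision. Intermediates are printed rounded — one last rounding, at 4 significant figures.
SI base units throughout: W = 3885 N, H = 2.214e+09 Pa, K = 1.578e-05.
Apply Archard: V = K·W·L/H = 1.578e-05 · 3885 · 130.3 / 2.214e+09 = 3.608e-09 m³.
Mean depth h = V/A = 3.608e-09 / 9.892e-04 = 3.647e-06 m.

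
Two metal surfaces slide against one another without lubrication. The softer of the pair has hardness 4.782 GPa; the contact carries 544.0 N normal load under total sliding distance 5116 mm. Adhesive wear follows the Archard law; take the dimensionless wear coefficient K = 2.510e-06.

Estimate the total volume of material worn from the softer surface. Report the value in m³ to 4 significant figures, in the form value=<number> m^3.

The algebra maintains exact precision, and intermediates are displayed rounded — one last rounding, at four significant figures.
Convert: Distance L = 5116 mm = 5.116 m.
Convert: Hardness H = 4.782 GPa = 4.782e+09 Pa.
Expressed in SI base units: W = 544.0 N, H = 4.782e+09 Pa, K = 2.510e-06.
Wear volume V = K·W·L/H = 2.510e-06 · 544.0 · 5.116 / 4.782e+09 = 1.461e-12 m³.

value=1.461e-12 m^3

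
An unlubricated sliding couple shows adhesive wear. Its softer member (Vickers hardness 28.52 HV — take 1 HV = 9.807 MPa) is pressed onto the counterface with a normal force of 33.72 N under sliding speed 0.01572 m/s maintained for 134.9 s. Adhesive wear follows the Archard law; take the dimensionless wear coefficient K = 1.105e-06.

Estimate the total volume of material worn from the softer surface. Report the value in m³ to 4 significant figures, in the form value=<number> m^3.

Each operation carries full precision. Intermediate values are displayed rounded; rounded just once, at four significant digits.
Path length L = v·t = 0.01572 m/s × 134.9 s = 2.121 m.
Hardness H = 28.52 HV × 9.807 MPa/HV = 279.7 MPa = 2.797e+08 Pa.
Restated in SI base units: W = 33.72 N, H = 2.797e+08 Pa, K = 1.105e-06.
By Archard's law, V = K·W·L/H = 1.105e-06 · 33.72 · 2.121 / 2.797e+08 = 2.825e-13 m³.

value=2.825e-13 m^3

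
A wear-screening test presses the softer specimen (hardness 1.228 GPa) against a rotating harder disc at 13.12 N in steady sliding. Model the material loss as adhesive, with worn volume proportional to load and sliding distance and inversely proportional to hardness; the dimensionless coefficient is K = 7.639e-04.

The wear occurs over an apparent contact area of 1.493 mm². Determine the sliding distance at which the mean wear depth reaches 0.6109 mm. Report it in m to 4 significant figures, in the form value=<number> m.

value=111.8 m

Intermediate values are displayed rounded. Each operation carries full precision; one last rounding to four significant figures.
Hardness H = 1.228 GPa = 1.228e+09 Pa.
Contact area A = 1.493 mm² = 1.493e-06 m².
Depth limit h_lim = 0.6109 mm = 6.109e-04 m.
In SI base units: W = 13.12 N, H = 1.228e+09 Pa, K = 7.639e-04.
Permissible volume V_lim = h_lim·A = 6.109e-04 · 1.493e-06 = 9.121e-10 m³.
So the life L = V_lim·H/(K·W) = 9.121e-10 · 1.228e+09 / (7.639e-04 · 13.12) = 111.8 m.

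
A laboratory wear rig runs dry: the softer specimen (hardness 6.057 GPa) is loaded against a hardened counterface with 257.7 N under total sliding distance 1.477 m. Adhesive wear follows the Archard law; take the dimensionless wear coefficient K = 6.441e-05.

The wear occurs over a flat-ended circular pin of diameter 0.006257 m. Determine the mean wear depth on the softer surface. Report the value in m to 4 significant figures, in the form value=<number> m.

All working math keeps full float precision — intermediates appear rounded — one final rounding: four significant digits.
Convert: Hardness H = 6.057 GPa = 6.057e+09 Pa.
Convert: Contact area A = π·d²/4 = π·(0.006257 m)²/4 = 3.075e-05 m².
As SI base values: W = 257.7 N, H = 6.057e+09 Pa, K = 6.441e-05.
Apply Archard: V = K·W·L/H = 6.441e-05 · 257.7 · 1.477 / 6.057e+09 = 4.048e-12 m³.
Mean depth h = V/A = 4.048e-12 / 3.075e-05 = 1.316e-07 m.

value=1.316e-07 m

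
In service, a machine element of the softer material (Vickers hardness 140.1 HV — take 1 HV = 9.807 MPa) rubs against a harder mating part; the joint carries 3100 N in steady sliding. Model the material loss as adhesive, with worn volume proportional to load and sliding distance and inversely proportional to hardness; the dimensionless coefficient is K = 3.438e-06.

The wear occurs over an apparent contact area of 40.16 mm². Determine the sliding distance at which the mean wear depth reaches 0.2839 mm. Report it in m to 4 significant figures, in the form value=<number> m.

value=1470 m

The computation runs at full float precision, and the intermediates are shown rounded; rounded once at the end to 4 significant digits.
Convert: Hardness H = 140.1 HV × 9.807 MPa/HV = 1374 MPa = 1.374e+09 Pa.
Convert: Contact area A = 40.16 mm² = 4.016e-05 m².
Convert: Depth limit h_lim = 0.2839 mm = 2.839e-04 m.
In SI base units, W = 3100 N, H = 1.374e+09 Pa, K = 3.438e-06.
Permissible volume V_lim = h_lim·A = 2.839e-04 · 4.016e-05 = 1.140e-08 m³.
Thus life L = V_lim·H/(K·W) = 1.140e-08 · 1.374e+09 / (3.438e-06 · 3100) = 1470 m.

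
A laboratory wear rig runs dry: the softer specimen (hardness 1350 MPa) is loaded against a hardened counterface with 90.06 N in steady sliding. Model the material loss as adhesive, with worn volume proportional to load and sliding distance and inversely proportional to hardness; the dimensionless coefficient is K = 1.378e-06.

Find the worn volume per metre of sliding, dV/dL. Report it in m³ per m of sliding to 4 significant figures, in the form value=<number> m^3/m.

value=9.193e-14 m^3/m

Quoted intermediates are rounded. All working math runs at exact precision, and a lone final rounding, at four significant digits.
Hardness H = 1350 MPa = 1.350e+09 Pa.
As SI base values: W = 90.06 N, H = 1.350e+09 Pa, K = 1.378e-06.
Rate of wear dV/dL = K·W/H (independent of L): 1.378e-06 · 90.06 / 1.350e+09 = 9.193e-14 m³/m.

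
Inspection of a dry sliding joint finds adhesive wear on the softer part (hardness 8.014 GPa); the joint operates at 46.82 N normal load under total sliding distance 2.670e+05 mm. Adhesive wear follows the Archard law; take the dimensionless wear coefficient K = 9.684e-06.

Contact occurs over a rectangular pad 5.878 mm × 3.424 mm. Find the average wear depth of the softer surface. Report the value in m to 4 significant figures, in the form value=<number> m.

The intermediates are shown rounded, and each operation holds full precision, and rounded once at the end: four significant figures.
Convert: Distance L = 2.670e+05 mm = 267.0 m.
Convert: Hardness H = 8.014 GPa = 8.014e+09 Pa.
Convert: Pad sides 5.878 mm × 3.424 mm = 0.005878 m × 0.003424 m. Contact area A = 0.005878 m × 0.003424 m = 2.013e-05 m².
SI base units throughout: W = 46.82 N, H = 8.014e+09 Pa, K = 9.684e-06.
Worn volume V = K·W·L/H = 9.684e-06 · 46.82 · 267.0 / 8.014e+09 = 1.511e-11 m³.
Mean wear depth h = V/A = 1.511e-11 / 2.013e-05 = 7.506e-07 m.

value=7.506e-07 m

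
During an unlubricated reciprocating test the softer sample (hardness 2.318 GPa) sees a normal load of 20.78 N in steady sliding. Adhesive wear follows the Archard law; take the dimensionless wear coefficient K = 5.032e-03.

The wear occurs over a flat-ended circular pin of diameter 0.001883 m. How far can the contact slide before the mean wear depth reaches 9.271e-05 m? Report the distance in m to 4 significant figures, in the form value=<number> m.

value=5.723 m

The algebra holds exact precision — intermediate values are shown rounded; rounded once at the end to four significant digits.
Convert: Hardness H = 2.318 GPa = 2.318e+09 Pa.
Convert: Contact area A = π·d²/4 = π·(0.001883 m)²/4 = 2.785e-06 m².
Expressed in SI base units: W = 20.78 N, H = 2.318e+09 Pa, K = 5.032e-03.
Permissible volume V_lim = h_lim·A = 9.271e-05 · 2.785e-06 = 2.582e-10 m³.
Sliding life L = V_lim·H/(K·W) = 2.582e-10 · 2.318e+09 / (5.032e-03 · 20.78) = 5.723 m.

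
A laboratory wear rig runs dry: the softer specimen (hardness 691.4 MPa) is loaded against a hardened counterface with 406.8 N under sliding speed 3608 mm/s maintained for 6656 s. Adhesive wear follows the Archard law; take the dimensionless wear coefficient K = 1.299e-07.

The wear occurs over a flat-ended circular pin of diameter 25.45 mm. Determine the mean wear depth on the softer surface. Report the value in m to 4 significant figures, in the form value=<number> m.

value=3.608e-06 m

Intermediate values are printed rounded, and each operation keeps exact precision. Rounded once at the end to four significant digits.
Sliding speed v = 3608 mm/s = 3.608 m/s. Distance covered L = v·t = 3.608 m/s × 6656 s = 2.401e+04 m.
Hardness H = 691.4 MPa = 6.914e+08 Pa.
Pin diameter d = 25.45 mm = 0.02545 m. Contact area A = π·d²/4 = π·(0.02545 m)²/4 = 5.087e-04 m².
Collected in SI base units: W = 406.8 N, H = 6.914e+08 Pa, K = 1.299e-07.
Wear volume V = K·W·L/H = 1.299e-07 · 406.8 · 2.401e+04 / 6.914e+08 = 1.835e-09 m³.
Depth h = V/A = 1.835e-09 / 5.087e-04 = 3.608e-06 m.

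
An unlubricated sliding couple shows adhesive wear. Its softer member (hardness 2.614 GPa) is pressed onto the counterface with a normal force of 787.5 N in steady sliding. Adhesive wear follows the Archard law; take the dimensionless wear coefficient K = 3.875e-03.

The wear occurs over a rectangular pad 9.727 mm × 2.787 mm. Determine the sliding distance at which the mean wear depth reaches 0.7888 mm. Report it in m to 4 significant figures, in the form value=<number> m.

value=18.32 m

All arithmetic holds full precision — intermediates are printed rounded. Rounded once at the end, at four significant digits.
Hardness H = 2.614 GPa = 2.614e+09 Pa.
Pad sides 9.727 mm × 2.787 mm = 0.009727 m × 0.002787 m. Contact area A = 0.009727 m × 0.002787 m = 2.711e-05 m².
Depth limit h_lim = 0.7888 mm = 7.888e-04 m.
Restated in SI base units: W = 787.5 N, H = 2.614e+09 Pa, K = 3.875e-03.
At the depth limit, V_lim = h_lim·A = 7.888e-04 · 2.711e-05 = 2.138e-08 m³.
Sliding life L = V_lim·H/(K·W) = 2.138e-08 · 2.614e+09 / (3.875e-03 · 787.5) = 18.32 m.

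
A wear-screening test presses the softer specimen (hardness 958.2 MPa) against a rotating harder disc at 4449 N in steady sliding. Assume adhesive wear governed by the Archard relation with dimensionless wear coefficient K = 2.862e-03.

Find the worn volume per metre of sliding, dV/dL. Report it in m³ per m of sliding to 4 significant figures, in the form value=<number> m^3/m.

value=1.329e-08 m^3/m

Quoted intermediates are rounded. The algebra holds full precision, and a lone final rounding: four significant figures.
Convert: Hardness H = 958.2 MPa = 9.582e+08 Pa.
Collected in SI base units: W = 4449 N, H = 9.582e+08 Pa, K = 2.862e-03.
Sliding wear rate dV/dL = K·W/H — distance-free: 2.862e-03 · 4449 / 9.582e+08 = 1.329e-08 m³/m.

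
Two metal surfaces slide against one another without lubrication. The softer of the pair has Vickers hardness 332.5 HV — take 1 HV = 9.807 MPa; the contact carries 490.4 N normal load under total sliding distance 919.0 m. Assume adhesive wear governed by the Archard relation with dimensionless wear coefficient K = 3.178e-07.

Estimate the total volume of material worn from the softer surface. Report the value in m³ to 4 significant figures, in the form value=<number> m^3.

value=4.392e-11 m^3

All working math carries full precision. Printed values are rounded, and one final rounding, at 4 significant digits.
Convert: Hardness H = 332.5 HV × 9.807 MPa/HV = 3261 MPa = 3.261e+09 Pa.
SI base units throughout: W = 490.4 N, H = 3.261e+09 Pa, K = 3.178e-07.
Apply Archard: V = K·W·L/H = 3.178e-07 · 490.4 · 919.0 / 3.261e+09 = 4.392e-11 m³.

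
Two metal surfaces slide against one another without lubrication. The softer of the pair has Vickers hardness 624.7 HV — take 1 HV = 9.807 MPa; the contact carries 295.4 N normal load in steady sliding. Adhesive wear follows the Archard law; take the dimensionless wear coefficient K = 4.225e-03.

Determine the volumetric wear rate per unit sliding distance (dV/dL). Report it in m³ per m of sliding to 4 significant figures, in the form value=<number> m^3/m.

value=2.037e-10 m^3/m

Quoted intermediates are rounded; each operation holds full precision — a lone final rounding, at 4 significant digits.
Convert: Hardness H = 624.7 HV × 9.807 MPa/HV = 6126 MPa = 6.126e+09 Pa.
SI base units throughout: W = 295.4 N, H = 6.126e+09 Pa, K = 4.225e-03.
The wear rate dV/dL = K·W/H, per unit distance: 4.225e-03 · 295.4 / 6.126e+09 = 2.037e-10 m³/m.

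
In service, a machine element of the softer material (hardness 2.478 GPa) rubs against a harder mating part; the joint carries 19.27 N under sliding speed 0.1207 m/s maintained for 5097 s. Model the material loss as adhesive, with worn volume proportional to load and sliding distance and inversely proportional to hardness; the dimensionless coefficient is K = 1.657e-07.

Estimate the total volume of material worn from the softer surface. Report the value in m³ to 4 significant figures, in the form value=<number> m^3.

Quoted intermediates are rounded. Every step maintains full float precision, and rounded just once, at 4 significant figures.
Convert: The distance L = v·t = 0.1207 m/s × 5097 s = 615.2 m.
Convert: Hardness H = 2.478 GPa = 2.478e+09 Pa.
Collected in SI base units: W = 19.27 N, H = 2.478e+09 Pa, K = 1.657e-07.
Wear volume V = K·W·L/H = 1.657e-07 · 19.27 · 615.2 / 2.478e+09 = 7.927e-13 m³.

value=7.927e-13 m^3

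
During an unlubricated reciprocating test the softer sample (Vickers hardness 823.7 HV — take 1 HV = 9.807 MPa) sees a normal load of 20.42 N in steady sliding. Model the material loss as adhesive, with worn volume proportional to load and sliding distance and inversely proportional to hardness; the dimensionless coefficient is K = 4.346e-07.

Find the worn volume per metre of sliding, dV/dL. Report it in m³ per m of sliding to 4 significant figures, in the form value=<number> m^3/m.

Each operation runs at full precision; intermediates are shown rounded; rounded once at the end, at 4 significant figures.
Convert: Hardness H = 823.7 HV × 9.807 MPa/HV = 8078 MPa = 8.078e+09 Pa.
Working in SI base units: W = 20.42 N, H = 8.078e+09 Pa, K = 4.346e-07.
Rate of wear dV/dL = K·W/H: 4.346e-07 · 20.42 / 8.078e+09 = 1.099e-15 m³/m.

value=1.099e-15 m^3/m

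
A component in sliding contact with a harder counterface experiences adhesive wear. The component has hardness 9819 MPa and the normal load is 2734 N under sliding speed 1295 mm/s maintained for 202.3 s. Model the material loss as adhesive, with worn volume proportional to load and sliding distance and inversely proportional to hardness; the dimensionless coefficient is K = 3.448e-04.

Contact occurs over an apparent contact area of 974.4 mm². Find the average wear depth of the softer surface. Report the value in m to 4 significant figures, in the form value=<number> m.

value=2.581e-05 m

Printed values are rounded. All working math runs at exact precision; one final rounding to four significant digits.
Sliding speed v = 1295 mm/s = 1.295 m/s. Sliding distance L = v·t = 1.295 m/s × 202.3 s = 262.0 m.
Hardness H = 9819 MPa = 9.819e+09 Pa.
Contact area A = 974.4 mm² = 9.744e-04 m².
Working in SI base units: W = 2734 N, H = 9.819e+09 Pa, K = 3.448e-04.
The Archard volume V = K·W·L/H = 3.448e-04 · 2734 · 262.0 / 9.819e+09 = 2.515e-08 m³.
Mean depth h = V/A = 2.515e-08 / 9.744e-04 = 2.581e-05 m.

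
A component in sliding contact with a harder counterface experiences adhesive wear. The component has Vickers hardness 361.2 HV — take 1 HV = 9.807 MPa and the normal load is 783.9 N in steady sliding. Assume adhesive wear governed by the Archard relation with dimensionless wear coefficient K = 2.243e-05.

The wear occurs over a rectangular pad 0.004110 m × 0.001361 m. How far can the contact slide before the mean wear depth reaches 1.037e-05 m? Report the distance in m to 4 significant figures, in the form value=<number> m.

value=11.69 m

Intermediates appear rounded; each operation carries exact precision, and a lone final rounding, at 4 significant digits.
Convert: Hardness H = 361.2 HV × 9.807 MPa/HV = 3542 MPa = 3.542e+09 Pa.
Convert: Contact area A = 0.004110 m × 0.001361 m = 5.594e-06 m².
Collected in SI base units: W = 783.9 N, H = 3.542e+09 Pa, K = 2.243e-05.
Allowed volume V_lim = h_lim·A = 1.037e-05 · 5.594e-06 = 5.801e-11 m³.
Thus life L = V_lim·H/(K·W) = 5.801e-11 · 3.542e+09 / (2.243e-05 · 783.9) = 11.69 m.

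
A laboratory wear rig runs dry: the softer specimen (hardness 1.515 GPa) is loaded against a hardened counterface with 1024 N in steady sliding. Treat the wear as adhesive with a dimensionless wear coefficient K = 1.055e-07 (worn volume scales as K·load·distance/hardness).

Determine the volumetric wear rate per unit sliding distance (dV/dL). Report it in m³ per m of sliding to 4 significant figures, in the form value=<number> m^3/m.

Quoted intermediates are rounded. Every step maintains full float precision; one last rounding: 4 significant digits.
Hardness H = 1.515 GPa = 1.515e+09 Pa.
Expressed in SI base units: W = 1024 N, H = 1.515e+09 Pa, K = 1.055e-07.
The wear rate dV/dL = K·W/H, per unit distance: 1.055e-07 · 1024 / 1.515e+09 = 7.131e-14 m³/m.

value=7.131e-14 m^3/m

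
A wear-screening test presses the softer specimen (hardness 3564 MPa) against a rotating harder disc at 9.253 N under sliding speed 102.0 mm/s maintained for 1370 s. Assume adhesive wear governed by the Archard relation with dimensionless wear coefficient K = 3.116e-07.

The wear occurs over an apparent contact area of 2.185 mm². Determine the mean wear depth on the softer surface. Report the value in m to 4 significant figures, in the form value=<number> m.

The algebra holds full precision, and the intermediates appear rounded. Rounded just once to 4 significant figures.
Sliding speed v = 102.0 mm/s = 0.1020 m/s. Distance L = v·t = 0.1020 m/s × 1370 s = 139.7 m.
Hardness H = 3564 MPa = 3.564e+09 Pa.
Contact area A = 2.185 mm² = 2.185e-06 m².
Collected in SI base units: W = 9.253 N, H = 3.564e+09 Pa, K = 3.116e-07.
Volume removed: V = K·W·L/H = 3.116e-07 · 9.253 · 139.7 / 3.564e+09 = 1.130e-13 m³.
Mean depth h = V/A = 1.130e-13 / 2.185e-06 = 5.174e-08 m.

value=5.174e-08 m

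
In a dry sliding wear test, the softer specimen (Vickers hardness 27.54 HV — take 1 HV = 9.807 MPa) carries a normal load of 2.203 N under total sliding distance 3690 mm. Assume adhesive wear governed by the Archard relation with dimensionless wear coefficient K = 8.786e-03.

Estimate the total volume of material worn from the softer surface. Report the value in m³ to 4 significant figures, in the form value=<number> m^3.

Each operation keeps exact precision; intermediates are displayed rounded, and one final rounding to 4 significant digits.
Convert: The distance L = 3690 mm = 3.690 m.
Convert: Hardness H = 27.54 HV × 9.807 MPa/HV = 270.1 MPa = 2.701e+08 Pa.
Expressed in SI base units: W = 2.203 N, H = 2.701e+08 Pa, K = 8.786e-03.
Wear volume V = K·W·L/H = 8.786e-03 · 2.203 · 3.690 / 2.701e+08 = 2.644e-10 m³.

value=2.644e-10 m^3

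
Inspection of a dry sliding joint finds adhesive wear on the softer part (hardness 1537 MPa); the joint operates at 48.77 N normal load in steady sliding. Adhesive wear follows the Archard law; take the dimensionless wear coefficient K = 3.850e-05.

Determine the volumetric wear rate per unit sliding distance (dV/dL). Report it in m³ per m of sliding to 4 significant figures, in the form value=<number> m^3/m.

The algebra holds full precision — intermediate values appear rounded; rounded just once, at four significant digits.
Convert: Hardness H = 1537 MPa = 1.537e+09 Pa.
In SI base units, W = 48.77 N, H = 1.537e+09 Pa, K = 3.850e-05.
The wear rate dV/dL = K·W/H — distance-free: 3.850e-05 · 48.77 / 1.537e+09 = 1.222e-12 m³/m.

value=1.222e-12 m^3/m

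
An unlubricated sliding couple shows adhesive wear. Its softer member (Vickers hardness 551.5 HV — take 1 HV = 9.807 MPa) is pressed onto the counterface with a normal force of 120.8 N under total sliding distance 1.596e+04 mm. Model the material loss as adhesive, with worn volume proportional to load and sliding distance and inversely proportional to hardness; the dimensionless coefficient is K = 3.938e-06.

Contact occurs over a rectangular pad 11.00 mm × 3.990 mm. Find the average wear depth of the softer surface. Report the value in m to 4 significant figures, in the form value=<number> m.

All working math carries exact precision, and printed values are rounded. Rounded once at the end, at four significant figures.
Convert: Total distance L = 1.596e+04 mm = 15.96 m.
Convert: Hardness H = 551.5 HV × 9.807 MPa/HV = 5409 MPa = 5.409e+09 Pa.
Convert: Pad sides 11.00 mm × 3.990 mm = 0.01100 m × 0.003990 m. Contact area A = 0.01100 m × 0.003990 m = 4.389e-05 m².
In SI base units, W = 120.8 N, H = 5.409e+09 Pa, K = 3.938e-06.
Wear volume V = K·W·L/H = 3.938e-06 · 120.8 · 15.96 / 5.409e+09 = 1.404e-12 m³.
Mean depth h = V/A = 1.404e-12 / 4.389e-05 = 3.198e-08 m.

value=3.198e-08 m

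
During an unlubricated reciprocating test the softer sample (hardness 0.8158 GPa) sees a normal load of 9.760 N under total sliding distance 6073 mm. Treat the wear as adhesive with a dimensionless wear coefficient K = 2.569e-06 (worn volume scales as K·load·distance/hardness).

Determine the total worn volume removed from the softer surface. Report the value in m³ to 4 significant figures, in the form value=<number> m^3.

value=1.867e-13 m^3

Each operation carries exact precision. The intermediates appear rounded. Rounded just once to 4 significant digits.
Convert: Total distance L = 6073 mm = 6.073 m.
Convert: Hardness H = 0.8158 GPa = 8.158e+08 Pa.
Restated in SI base units: W = 9.760 N, H = 8.158e+08 Pa, K = 2.569e-06.
Apply Archard: V = K·W·L/H = 2.569e-06 · 9.760 · 6.073 / 8.158e+08 = 1.867e-13 m³.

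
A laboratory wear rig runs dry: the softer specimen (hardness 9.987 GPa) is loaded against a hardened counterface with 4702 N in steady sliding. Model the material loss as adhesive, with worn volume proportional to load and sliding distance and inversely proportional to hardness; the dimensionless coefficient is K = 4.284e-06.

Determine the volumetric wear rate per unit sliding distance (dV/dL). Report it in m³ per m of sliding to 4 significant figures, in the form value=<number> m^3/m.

value=2.017e-12 m^3/m

Each operation runs at exact precision, and the intermediates are shown rounded; rounded just once, at four significant figures.
Convert: Hardness H = 9.987 GPa = 9.987e+09 Pa.
Working in SI base units: W = 4702 N, H = 9.987e+09 Pa, K = 4.284e-06.
Wear rate dV/dL = K·W/H, per unit distance: 4.284e-06 · 4702 / 9.987e+09 = 2.017e-12 m³/m.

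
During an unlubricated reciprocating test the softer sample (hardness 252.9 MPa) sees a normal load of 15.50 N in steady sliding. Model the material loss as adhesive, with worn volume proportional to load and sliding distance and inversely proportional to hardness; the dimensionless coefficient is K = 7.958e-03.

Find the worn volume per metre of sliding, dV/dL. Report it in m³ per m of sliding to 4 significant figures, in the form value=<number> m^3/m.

All arithmetic maintains full precision. Shown intermediates are rounded, and rounded once at the end, at 4 significant digits.
Hardness H = 252.9 MPa = 2.529e+08 Pa.
In SI base units, W = 15.50 N, H = 2.529e+08 Pa, K = 7.958e-03.
Wear rate dV/dL = K·W/H — distance-free: 7.958e-03 · 15.50 / 2.529e+08 = 4.877e-10 m³/m.

value=4.877e-10 m^3/m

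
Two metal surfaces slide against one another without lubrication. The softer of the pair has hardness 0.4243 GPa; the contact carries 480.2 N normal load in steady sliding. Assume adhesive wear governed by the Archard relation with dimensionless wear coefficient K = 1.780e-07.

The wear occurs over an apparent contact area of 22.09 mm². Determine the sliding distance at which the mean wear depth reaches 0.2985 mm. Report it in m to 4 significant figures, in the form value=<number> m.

value=3.273e+04 m

The computation carries exact precision; intermediate values are displayed rounded — rounded just once: four significant digits.
Convert: Hardness H = 0.4243 GPa = 4.243e+08 Pa.
Convert: Contact area A = 22.09 mm² = 2.209e-05 m².
Convert: Depth limit h_lim = 0.2985 mm = 2.985e-04 m.
Collected in SI base units: W = 480.2 N, H = 4.243e+08 Pa, K = 1.780e-07.
Allowed volume V_lim = h_lim·A = 2.985e-04 · 2.209e-05 = 6.594e-09 m³.
Inverting, life L = V_lim·H/(K·W) = 6.594e-09 · 4.243e+08 / (1.780e-07 · 480.2) = 3.273e+04 m.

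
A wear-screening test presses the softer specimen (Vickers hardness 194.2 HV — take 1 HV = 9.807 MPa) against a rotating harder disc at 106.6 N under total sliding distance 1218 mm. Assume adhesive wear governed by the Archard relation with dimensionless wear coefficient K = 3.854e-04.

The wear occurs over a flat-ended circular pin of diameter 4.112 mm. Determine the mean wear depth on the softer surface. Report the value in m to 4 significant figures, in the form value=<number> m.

value=1.978e-06 m

All working math holds exact precision — quoted intermediates are rounded; rounded once at the end, at four significant figures.
Convert: Distance L = 1218 mm = 1.218 m.
Convert: Hardness H = 194.2 HV × 9.807 MPa/HV = 1905 MPa = 1.905e+09 Pa.
Convert: Pin diameter d = 4.112 mm = 0.004112 m. Contact area A = π·d²/4 = π·(0.004112 m)²/4 = 1.328e-05 m².
In SI base units: W = 106.6 N, H = 1.905e+09 Pa, K = 3.854e-04.
Wear volume V = K·W·L/H = 3.854e-04 · 106.6 · 1.218 / 1.905e+09 = 2.627e-11 m³.
Depth h = V/A = 2.627e-11 / 1.328e-05 = 1.978e-06 m.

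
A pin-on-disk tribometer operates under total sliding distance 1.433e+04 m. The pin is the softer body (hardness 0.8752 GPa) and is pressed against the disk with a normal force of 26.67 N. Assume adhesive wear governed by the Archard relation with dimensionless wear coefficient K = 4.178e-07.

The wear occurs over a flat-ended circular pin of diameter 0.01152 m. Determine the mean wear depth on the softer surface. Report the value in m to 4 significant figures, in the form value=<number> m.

value=1.750e-06 m

The intermediates appear rounded; all arithmetic keeps exact precision — one final rounding to 4 significant digits.
Hardness H = 0.8752 GPa = 8.752e+08 Pa.
Contact area A = π·d²/4 = π·(0.01152 m)²/4 = 1.042e-04 m².
Working in SI base units: W = 26.67 N, H = 8.752e+08 Pa, K = 4.178e-07.
By Archard's law, V = K·W·L/H = 4.178e-07 · 26.67 · 1.433e+04 / 8.752e+08 = 1.824e-10 m³.
Depth h = V/A = 1.824e-10 / 1.042e-04 = 1.750e-06 m.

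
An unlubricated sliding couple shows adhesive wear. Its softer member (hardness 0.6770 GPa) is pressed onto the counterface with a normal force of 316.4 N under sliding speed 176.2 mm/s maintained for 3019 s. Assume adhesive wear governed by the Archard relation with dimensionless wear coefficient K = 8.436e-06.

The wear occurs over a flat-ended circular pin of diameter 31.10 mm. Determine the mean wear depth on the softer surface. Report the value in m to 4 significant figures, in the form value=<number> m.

Intermediate values appear rounded — the computation runs at full precision, and a lone final rounding: 4 significant digits.
Convert: Sliding speed v = 176.2 mm/s = 0.1762 m/s. Sliding distance L = v·t = 0.1762 m/s × 3019 s = 531.9 m.
Convert: Hardness H = 0.6770 GPa = 6.770e+08 Pa.
Convert: Pin diameter d = 31.10 mm = 0.03110 m. Contact area A = π·d²/4 = π·(0.03110 m)²/4 = 7.596e-04 m².
As SI base values: W = 316.4 N, H = 6.770e+08 Pa, K = 8.436e-06.
The Archard volume V = K·W·L/H = 8.436e-06 · 316.4 · 531.9 / 6.770e+08 = 2.097e-09 m³.
Mean depth h = V/A = 2.097e-09 / 7.596e-04 = 2.761e-06 m.

value=2.761e-06 m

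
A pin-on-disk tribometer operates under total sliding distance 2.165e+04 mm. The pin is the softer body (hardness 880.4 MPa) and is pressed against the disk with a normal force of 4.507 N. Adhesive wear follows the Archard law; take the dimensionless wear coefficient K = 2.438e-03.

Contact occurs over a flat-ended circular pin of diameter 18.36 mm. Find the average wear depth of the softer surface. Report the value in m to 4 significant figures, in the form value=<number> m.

The algebra keeps full precision — intermediate values are shown rounded, and a single final rounding to four significant digits.
Convert: Distance covered L = 2.165e+04 mm = 21.65 m.
Convert: Hardness H = 880.4 MPa = 8.804e+08 Pa.
Convert: Pin diameter d = 18.36 mm = 0.01836 m. Contact area A = π·d²/4 = π·(0.01836 m)²/4 = 2.647e-04 m².
In SI base units, W = 4.507 N, H = 8.804e+08 Pa, K = 2.438e-03.
Volume removed: V = K·W·L/H = 2.438e-03 · 4.507 · 21.65 / 8.804e+08 = 2.702e-10 m³.
Depth of wear h = V/A = 2.702e-10 / 2.647e-04 = 1.021e-06 m.

value=1.021e-06 m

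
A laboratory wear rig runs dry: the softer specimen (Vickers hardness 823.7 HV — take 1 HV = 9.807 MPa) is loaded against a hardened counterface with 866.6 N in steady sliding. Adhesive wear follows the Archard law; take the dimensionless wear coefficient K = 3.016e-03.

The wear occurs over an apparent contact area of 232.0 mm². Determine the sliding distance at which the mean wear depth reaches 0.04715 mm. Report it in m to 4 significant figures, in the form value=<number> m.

Quoted intermediates are rounded. All working math keeps full float precision. Rounded just once: 4 significant digits.
Convert: Hardness H = 823.7 HV × 9.807 MPa/HV = 8078 MPa = 8.078e+09 Pa.
Convert: Contact area A = 232.0 mm² = 2.320e-04 m².
Convert: Depth limit h_lim = 0.04715 mm = 4.715e-05 m.
Expressed in SI base units: W = 866.6 N, H = 8.078e+09 Pa, K = 3.016e-03.
Limit volume V_lim = h_lim·A = 4.715e-05 · 2.320e-04 = 1.094e-08 m³.
Sliding life L = V_lim·H/(K·W) = 1.094e-08 · 8.078e+09 / (3.016e-03 · 866.6) = 33.81 m.

value=33.81 m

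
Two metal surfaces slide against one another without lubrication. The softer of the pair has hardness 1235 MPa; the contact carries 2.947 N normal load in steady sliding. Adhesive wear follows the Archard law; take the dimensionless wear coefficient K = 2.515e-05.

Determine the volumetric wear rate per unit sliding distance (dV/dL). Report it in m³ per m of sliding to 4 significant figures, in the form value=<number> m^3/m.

Intermediate values are displayed rounded, and each operation maintains exact precision. Rounded just once to 4 significant figures.
Hardness H = 1235 MPa = 1.235e+09 Pa.
In SI base units: W = 2.947 N, H = 1.235e+09 Pa, K = 2.515e-05.
Sliding wear rate dV/dL = K·W/H (no L dependence): 2.515e-05 · 2.947 / 1.235e+09 = 6.001e-14 m³/m.

value=6.001e-14 m^3/m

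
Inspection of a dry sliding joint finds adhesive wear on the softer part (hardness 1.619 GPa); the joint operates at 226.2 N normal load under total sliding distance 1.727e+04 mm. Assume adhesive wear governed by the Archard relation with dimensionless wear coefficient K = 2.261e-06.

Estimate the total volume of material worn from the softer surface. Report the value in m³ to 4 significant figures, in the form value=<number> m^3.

The algebra keeps exact precision; intermediates appear rounded. Rounded once at the end: 4 significant digits.
Convert: Sliding distance L = 1.727e+04 mm = 17.27 m.
Convert: Hardness H = 1.619 GPa = 1.619e+09 Pa.
As SI base values: W = 226.2 N, H = 1.619e+09 Pa, K = 2.261e-06.
Wear volume V = K·W·L/H = 2.261e-06 · 226.2 · 17.27 / 1.619e+09 = 5.456e-12 m³.

value=5.456e-12 m^3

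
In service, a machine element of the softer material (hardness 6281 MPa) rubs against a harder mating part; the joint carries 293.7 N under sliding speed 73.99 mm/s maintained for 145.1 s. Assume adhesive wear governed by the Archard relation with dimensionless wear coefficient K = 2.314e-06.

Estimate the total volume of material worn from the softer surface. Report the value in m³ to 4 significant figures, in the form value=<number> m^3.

value=1.162e-12 m^3

The algebra runs at full float precision; intermediate values appear rounded; rounded just once: 4 significant digits.
Sliding speed v = 73.99 mm/s = 0.07399 m/s. Total distance L = v·t = 0.07399 m/s × 145.1 s = 10.74 m.
Hardness H = 6281 MPa = 6.281e+09 Pa.
In SI base units, W = 293.7 N, H = 6.281e+09 Pa, K = 2.314e-06.
Wear volume V = K·W·L/H = 2.314e-06 · 293.7 · 10.74 / 6.281e+09 = 1.162e-12 m³.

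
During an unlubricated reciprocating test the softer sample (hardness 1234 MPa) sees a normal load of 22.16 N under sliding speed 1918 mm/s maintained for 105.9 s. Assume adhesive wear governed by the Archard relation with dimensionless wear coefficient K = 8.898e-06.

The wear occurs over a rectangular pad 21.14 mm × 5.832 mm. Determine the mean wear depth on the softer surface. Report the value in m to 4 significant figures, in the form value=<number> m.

Every step runs at full float precision, and intermediate values are displayed rounded — one final rounding to 4 significant figures.
Sliding speed v = 1918 mm/s = 1.918 m/s. Sliding distance L = v·t = 1.918 m/s × 105.9 s = 203.1 m.
Hardness H = 1234 MPa = 1.234e+09 Pa.
Pad sides 21.14 mm × 5.832 mm = 0.02114 m × 0.005832 m. Contact area A = 0.02114 m × 0.005832 m = 1.233e-04 m².
Collected in SI base units: W = 22.16 N, H = 1.234e+09 Pa, K = 8.898e-06.
Archard relation: V = K·W·L/H = 8.898e-06 · 22.16 · 203.1 / 1.234e+09 = 3.246e-11 m³.
Average depth h = V/A = 3.246e-11 / 1.233e-04 = 2.633e-07 m.

value=2.633e-07 m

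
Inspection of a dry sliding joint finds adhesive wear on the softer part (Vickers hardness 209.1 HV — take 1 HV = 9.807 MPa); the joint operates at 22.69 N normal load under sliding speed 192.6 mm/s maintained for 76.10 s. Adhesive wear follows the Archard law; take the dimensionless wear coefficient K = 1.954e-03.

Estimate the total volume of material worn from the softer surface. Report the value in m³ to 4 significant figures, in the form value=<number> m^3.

value=3.169e-10 m^3

The intermediates appear rounded — each operation carries exact precision — one last rounding: four significant digits.
Sliding speed v = 192.6 mm/s = 0.1926 m/s. The distance L = v·t = 0.1926 m/s × 76.10 s = 14.66 m.
Hardness H = 209.1 HV × 9.807 MPa/HV = 2051 MPa = 2.051e+09 Pa.
In SI base units: W = 22.69 N, H = 2.051e+09 Pa, K = 1.954e-03.
The Archard volume V = K·W·L/H = 1.954e-03 · 22.69 · 14.66 / 2.051e+09 = 3.169e-10 m³.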